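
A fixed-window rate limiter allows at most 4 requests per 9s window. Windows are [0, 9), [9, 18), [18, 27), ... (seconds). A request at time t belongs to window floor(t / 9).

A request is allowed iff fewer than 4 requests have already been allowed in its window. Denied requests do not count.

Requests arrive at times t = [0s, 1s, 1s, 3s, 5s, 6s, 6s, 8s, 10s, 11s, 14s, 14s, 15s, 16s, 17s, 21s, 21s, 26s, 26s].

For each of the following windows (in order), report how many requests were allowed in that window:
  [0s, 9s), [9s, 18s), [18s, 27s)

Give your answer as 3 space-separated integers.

Processing requests:
  req#1 t=0s (window 0): ALLOW
  req#2 t=1s (window 0): ALLOW
  req#3 t=1s (window 0): ALLOW
  req#4 t=3s (window 0): ALLOW
  req#5 t=5s (window 0): DENY
  req#6 t=6s (window 0): DENY
  req#7 t=6s (window 0): DENY
  req#8 t=8s (window 0): DENY
  req#9 t=10s (window 1): ALLOW
  req#10 t=11s (window 1): ALLOW
  req#11 t=14s (window 1): ALLOW
  req#12 t=14s (window 1): ALLOW
  req#13 t=15s (window 1): DENY
  req#14 t=16s (window 1): DENY
  req#15 t=17s (window 1): DENY
  req#16 t=21s (window 2): ALLOW
  req#17 t=21s (window 2): ALLOW
  req#18 t=26s (window 2): ALLOW
  req#19 t=26s (window 2): ALLOW

Allowed counts by window: 4 4 4

Answer: 4 4 4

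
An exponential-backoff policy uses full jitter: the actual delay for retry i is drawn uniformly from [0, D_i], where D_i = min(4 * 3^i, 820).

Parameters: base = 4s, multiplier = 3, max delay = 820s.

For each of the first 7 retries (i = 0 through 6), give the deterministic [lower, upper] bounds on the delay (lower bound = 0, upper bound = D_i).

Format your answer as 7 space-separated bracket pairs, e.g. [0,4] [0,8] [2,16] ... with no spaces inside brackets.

Answer: [0,4] [0,12] [0,36] [0,108] [0,324] [0,820] [0,820]

Derivation:
Computing bounds per retry:
  i=0: D_i=min(4*3^0,820)=4, bounds=[0,4]
  i=1: D_i=min(4*3^1,820)=12, bounds=[0,12]
  i=2: D_i=min(4*3^2,820)=36, bounds=[0,36]
  i=3: D_i=min(4*3^3,820)=108, bounds=[0,108]
  i=4: D_i=min(4*3^4,820)=324, bounds=[0,324]
  i=5: D_i=min(4*3^5,820)=820, bounds=[0,820]
  i=6: D_i=min(4*3^6,820)=820, bounds=[0,820]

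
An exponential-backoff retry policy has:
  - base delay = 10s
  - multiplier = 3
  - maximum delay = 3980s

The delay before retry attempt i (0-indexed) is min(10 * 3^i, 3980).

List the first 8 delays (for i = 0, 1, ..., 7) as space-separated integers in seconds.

Answer: 10 30 90 270 810 2430 3980 3980

Derivation:
Computing each delay:
  i=0: min(10*3^0, 3980) = 10
  i=1: min(10*3^1, 3980) = 30
  i=2: min(10*3^2, 3980) = 90
  i=3: min(10*3^3, 3980) = 270
  i=4: min(10*3^4, 3980) = 810
  i=5: min(10*3^5, 3980) = 2430
  i=6: min(10*3^6, 3980) = 3980
  i=7: min(10*3^7, 3980) = 3980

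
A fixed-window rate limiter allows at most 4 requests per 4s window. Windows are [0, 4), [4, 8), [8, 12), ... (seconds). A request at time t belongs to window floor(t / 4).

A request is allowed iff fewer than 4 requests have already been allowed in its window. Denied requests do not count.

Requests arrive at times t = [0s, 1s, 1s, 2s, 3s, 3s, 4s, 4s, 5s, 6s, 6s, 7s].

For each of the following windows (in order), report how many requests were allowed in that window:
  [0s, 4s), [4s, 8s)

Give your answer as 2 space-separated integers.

Processing requests:
  req#1 t=0s (window 0): ALLOW
  req#2 t=1s (window 0): ALLOW
  req#3 t=1s (window 0): ALLOW
  req#4 t=2s (window 0): ALLOW
  req#5 t=3s (window 0): DENY
  req#6 t=3s (window 0): DENY
  req#7 t=4s (window 1): ALLOW
  req#8 t=4s (window 1): ALLOW
  req#9 t=5s (window 1): ALLOW
  req#10 t=6s (window 1): ALLOW
  req#11 t=6s (window 1): DENY
  req#12 t=7s (window 1): DENY

Allowed counts by window: 4 4

Answer: 4 4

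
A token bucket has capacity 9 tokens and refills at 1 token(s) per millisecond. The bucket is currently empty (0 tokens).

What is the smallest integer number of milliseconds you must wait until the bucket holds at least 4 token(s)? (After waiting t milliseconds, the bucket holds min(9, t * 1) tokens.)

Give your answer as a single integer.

Need t * 1 >= 4, so t >= 4/1.
Smallest integer t = ceil(4/1) = 4.

Answer: 4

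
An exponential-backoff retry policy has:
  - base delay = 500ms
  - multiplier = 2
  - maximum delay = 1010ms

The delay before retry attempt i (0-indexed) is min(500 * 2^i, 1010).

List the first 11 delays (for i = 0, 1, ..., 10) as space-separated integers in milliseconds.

Answer: 500 1000 1010 1010 1010 1010 1010 1010 1010 1010 1010

Derivation:
Computing each delay:
  i=0: min(500*2^0, 1010) = 500
  i=1: min(500*2^1, 1010) = 1000
  i=2: min(500*2^2, 1010) = 1010
  i=3: min(500*2^3, 1010) = 1010
  i=4: min(500*2^4, 1010) = 1010
  i=5: min(500*2^5, 1010) = 1010
  i=6: min(500*2^6, 1010) = 1010
  i=7: min(500*2^7, 1010) = 1010
  i=8: min(500*2^8, 1010) = 1010
  i=9: min(500*2^9, 1010) = 1010
  i=10: min(500*2^10, 1010) = 1010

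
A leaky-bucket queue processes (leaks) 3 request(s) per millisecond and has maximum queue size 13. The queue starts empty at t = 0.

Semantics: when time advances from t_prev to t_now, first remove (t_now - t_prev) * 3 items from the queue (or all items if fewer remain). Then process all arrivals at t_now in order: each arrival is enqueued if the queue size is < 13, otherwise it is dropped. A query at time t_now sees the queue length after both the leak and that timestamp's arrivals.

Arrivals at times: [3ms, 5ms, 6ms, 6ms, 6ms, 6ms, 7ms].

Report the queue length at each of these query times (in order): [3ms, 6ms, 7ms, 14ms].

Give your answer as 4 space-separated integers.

Answer: 1 4 2 0

Derivation:
Queue lengths at query times:
  query t=3ms: backlog = 1
  query t=6ms: backlog = 4
  query t=7ms: backlog = 2
  query t=14ms: backlog = 0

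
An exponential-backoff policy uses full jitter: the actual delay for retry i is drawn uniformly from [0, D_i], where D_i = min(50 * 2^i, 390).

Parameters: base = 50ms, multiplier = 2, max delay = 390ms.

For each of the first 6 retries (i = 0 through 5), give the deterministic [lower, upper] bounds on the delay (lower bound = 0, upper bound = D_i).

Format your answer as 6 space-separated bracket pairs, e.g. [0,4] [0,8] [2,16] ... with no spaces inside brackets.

Answer: [0,50] [0,100] [0,200] [0,390] [0,390] [0,390]

Derivation:
Computing bounds per retry:
  i=0: D_i=min(50*2^0,390)=50, bounds=[0,50]
  i=1: D_i=min(50*2^1,390)=100, bounds=[0,100]
  i=2: D_i=min(50*2^2,390)=200, bounds=[0,200]
  i=3: D_i=min(50*2^3,390)=390, bounds=[0,390]
  i=4: D_i=min(50*2^4,390)=390, bounds=[0,390]
  i=5: D_i=min(50*2^5,390)=390, bounds=[0,390]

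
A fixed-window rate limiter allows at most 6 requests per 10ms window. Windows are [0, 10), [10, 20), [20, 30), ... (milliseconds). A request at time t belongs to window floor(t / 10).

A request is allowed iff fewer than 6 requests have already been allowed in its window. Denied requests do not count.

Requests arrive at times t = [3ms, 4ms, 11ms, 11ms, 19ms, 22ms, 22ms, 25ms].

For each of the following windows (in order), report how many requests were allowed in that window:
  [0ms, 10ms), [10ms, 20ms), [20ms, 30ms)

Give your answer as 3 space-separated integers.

Answer: 2 3 3

Derivation:
Processing requests:
  req#1 t=3ms (window 0): ALLOW
  req#2 t=4ms (window 0): ALLOW
  req#3 t=11ms (window 1): ALLOW
  req#4 t=11ms (window 1): ALLOW
  req#5 t=19ms (window 1): ALLOW
  req#6 t=22ms (window 2): ALLOW
  req#7 t=22ms (window 2): ALLOW
  req#8 t=25ms (window 2): ALLOW

Allowed counts by window: 2 3 3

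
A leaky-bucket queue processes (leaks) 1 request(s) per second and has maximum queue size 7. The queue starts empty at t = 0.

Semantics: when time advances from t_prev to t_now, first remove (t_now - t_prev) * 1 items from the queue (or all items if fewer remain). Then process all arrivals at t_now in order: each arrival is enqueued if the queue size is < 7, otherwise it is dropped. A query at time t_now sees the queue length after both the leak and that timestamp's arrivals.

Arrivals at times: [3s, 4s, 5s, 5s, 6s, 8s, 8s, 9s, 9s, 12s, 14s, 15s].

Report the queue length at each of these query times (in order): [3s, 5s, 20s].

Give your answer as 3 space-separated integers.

Answer: 1 2 0

Derivation:
Queue lengths at query times:
  query t=3s: backlog = 1
  query t=5s: backlog = 2
  query t=20s: backlog = 0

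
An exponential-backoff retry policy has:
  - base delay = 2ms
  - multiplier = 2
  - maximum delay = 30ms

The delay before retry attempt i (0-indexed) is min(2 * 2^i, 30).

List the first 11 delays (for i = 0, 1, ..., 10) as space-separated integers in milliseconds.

Answer: 2 4 8 16 30 30 30 30 30 30 30

Derivation:
Computing each delay:
  i=0: min(2*2^0, 30) = 2
  i=1: min(2*2^1, 30) = 4
  i=2: min(2*2^2, 30) = 8
  i=3: min(2*2^3, 30) = 16
  i=4: min(2*2^4, 30) = 30
  i=5: min(2*2^5, 30) = 30
  i=6: min(2*2^6, 30) = 30
  i=7: min(2*2^7, 30) = 30
  i=8: min(2*2^8, 30) = 30
  i=9: min(2*2^9, 30) = 30
  i=10: min(2*2^10, 30) = 30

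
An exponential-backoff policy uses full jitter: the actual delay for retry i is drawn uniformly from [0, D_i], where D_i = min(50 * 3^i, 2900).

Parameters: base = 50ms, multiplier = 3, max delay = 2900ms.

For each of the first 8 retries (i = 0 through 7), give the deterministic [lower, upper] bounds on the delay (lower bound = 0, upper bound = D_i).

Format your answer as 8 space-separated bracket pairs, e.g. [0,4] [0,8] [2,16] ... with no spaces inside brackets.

Answer: [0,50] [0,150] [0,450] [0,1350] [0,2900] [0,2900] [0,2900] [0,2900]

Derivation:
Computing bounds per retry:
  i=0: D_i=min(50*3^0,2900)=50, bounds=[0,50]
  i=1: D_i=min(50*3^1,2900)=150, bounds=[0,150]
  i=2: D_i=min(50*3^2,2900)=450, bounds=[0,450]
  i=3: D_i=min(50*3^3,2900)=1350, bounds=[0,1350]
  i=4: D_i=min(50*3^4,2900)=2900, bounds=[0,2900]
  i=5: D_i=min(50*3^5,2900)=2900, bounds=[0,2900]
  i=6: D_i=min(50*3^6,2900)=2900, bounds=[0,2900]
  i=7: D_i=min(50*3^7,2900)=2900, bounds=[0,2900]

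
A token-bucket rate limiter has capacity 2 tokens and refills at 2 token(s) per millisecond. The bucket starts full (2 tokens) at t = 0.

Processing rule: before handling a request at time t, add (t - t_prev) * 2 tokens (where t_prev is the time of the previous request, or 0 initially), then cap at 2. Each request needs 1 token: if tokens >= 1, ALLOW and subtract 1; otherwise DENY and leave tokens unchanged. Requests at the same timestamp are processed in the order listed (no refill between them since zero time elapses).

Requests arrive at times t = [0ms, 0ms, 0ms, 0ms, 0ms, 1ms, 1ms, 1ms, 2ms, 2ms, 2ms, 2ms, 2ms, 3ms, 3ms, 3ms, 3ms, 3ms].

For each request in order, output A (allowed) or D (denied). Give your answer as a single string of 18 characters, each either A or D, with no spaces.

Answer: AADDDAADAADDDAADDD

Derivation:
Simulating step by step:
  req#1 t=0ms: ALLOW
  req#2 t=0ms: ALLOW
  req#3 t=0ms: DENY
  req#4 t=0ms: DENY
  req#5 t=0ms: DENY
  req#6 t=1ms: ALLOW
  req#7 t=1ms: ALLOW
  req#8 t=1ms: DENY
  req#9 t=2ms: ALLOW
  req#10 t=2ms: ALLOW
  req#11 t=2ms: DENY
  req#12 t=2ms: DENY
  req#13 t=2ms: DENY
  req#14 t=3ms: ALLOW
  req#15 t=3ms: ALLOW
  req#16 t=3ms: DENY
  req#17 t=3ms: DENY
  req#18 t=3ms: DENY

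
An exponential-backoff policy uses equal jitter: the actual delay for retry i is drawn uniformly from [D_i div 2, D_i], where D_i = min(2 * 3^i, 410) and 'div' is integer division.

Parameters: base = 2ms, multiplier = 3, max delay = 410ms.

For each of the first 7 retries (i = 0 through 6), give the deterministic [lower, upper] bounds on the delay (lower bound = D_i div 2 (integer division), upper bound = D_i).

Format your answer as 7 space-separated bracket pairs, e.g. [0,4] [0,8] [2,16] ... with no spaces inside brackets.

Answer: [1,2] [3,6] [9,18] [27,54] [81,162] [205,410] [205,410]

Derivation:
Computing bounds per retry:
  i=0: D_i=min(2*3^0,410)=2, bounds=[1,2]
  i=1: D_i=min(2*3^1,410)=6, bounds=[3,6]
  i=2: D_i=min(2*3^2,410)=18, bounds=[9,18]
  i=3: D_i=min(2*3^3,410)=54, bounds=[27,54]
  i=4: D_i=min(2*3^4,410)=162, bounds=[81,162]
  i=5: D_i=min(2*3^5,410)=410, bounds=[205,410]
  i=6: D_i=min(2*3^6,410)=410, bounds=[205,410]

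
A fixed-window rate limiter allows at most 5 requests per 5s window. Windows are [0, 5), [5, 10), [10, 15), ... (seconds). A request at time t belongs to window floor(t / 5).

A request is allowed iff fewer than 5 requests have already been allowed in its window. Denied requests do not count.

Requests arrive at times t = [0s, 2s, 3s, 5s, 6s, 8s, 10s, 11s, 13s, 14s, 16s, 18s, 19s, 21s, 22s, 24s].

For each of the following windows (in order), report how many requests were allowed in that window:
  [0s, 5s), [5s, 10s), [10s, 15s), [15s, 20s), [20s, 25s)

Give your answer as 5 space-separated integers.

Answer: 3 3 4 3 3

Derivation:
Processing requests:
  req#1 t=0s (window 0): ALLOW
  req#2 t=2s (window 0): ALLOW
  req#3 t=3s (window 0): ALLOW
  req#4 t=5s (window 1): ALLOW
  req#5 t=6s (window 1): ALLOW
  req#6 t=8s (window 1): ALLOW
  req#7 t=10s (window 2): ALLOW
  req#8 t=11s (window 2): ALLOW
  req#9 t=13s (window 2): ALLOW
  req#10 t=14s (window 2): ALLOW
  req#11 t=16s (window 3): ALLOW
  req#12 t=18s (window 3): ALLOW
  req#13 t=19s (window 3): ALLOW
  req#14 t=21s (window 4): ALLOW
  req#15 t=22s (window 4): ALLOW
  req#16 t=24s (window 4): ALLOW

Allowed counts by window: 3 3 4 3 3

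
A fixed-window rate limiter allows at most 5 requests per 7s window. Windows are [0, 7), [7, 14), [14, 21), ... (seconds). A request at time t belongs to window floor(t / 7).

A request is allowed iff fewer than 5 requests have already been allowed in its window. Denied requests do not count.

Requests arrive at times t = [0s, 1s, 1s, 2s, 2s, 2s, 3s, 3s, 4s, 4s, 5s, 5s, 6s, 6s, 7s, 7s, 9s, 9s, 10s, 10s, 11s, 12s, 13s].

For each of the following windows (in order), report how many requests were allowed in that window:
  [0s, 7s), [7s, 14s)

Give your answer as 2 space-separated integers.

Answer: 5 5

Derivation:
Processing requests:
  req#1 t=0s (window 0): ALLOW
  req#2 t=1s (window 0): ALLOW
  req#3 t=1s (window 0): ALLOW
  req#4 t=2s (window 0): ALLOW
  req#5 t=2s (window 0): ALLOW
  req#6 t=2s (window 0): DENY
  req#7 t=3s (window 0): DENY
  req#8 t=3s (window 0): DENY
  req#9 t=4s (window 0): DENY
  req#10 t=4s (window 0): DENY
  req#11 t=5s (window 0): DENY
  req#12 t=5s (window 0): DENY
  req#13 t=6s (window 0): DENY
  req#14 t=6s (window 0): DENY
  req#15 t=7s (window 1): ALLOW
  req#16 t=7s (window 1): ALLOW
  req#17 t=9s (window 1): ALLOW
  req#18 t=9s (window 1): ALLOW
  req#19 t=10s (window 1): ALLOW
  req#20 t=10s (window 1): DENY
  req#21 t=11s (window 1): DENY
  req#22 t=12s (window 1): DENY
  req#23 t=13s (window 1): DENY

Allowed counts by window: 5 5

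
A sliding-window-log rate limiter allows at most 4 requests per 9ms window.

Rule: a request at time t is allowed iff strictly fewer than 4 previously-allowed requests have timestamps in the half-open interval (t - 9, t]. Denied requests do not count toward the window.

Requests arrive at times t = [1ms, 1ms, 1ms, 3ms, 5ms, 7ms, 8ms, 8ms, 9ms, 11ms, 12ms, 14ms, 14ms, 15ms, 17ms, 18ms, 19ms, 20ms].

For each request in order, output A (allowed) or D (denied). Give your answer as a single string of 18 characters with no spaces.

Tracking allowed requests in the window:
  req#1 t=1ms: ALLOW
  req#2 t=1ms: ALLOW
  req#3 t=1ms: ALLOW
  req#4 t=3ms: ALLOW
  req#5 t=5ms: DENY
  req#6 t=7ms: DENY
  req#7 t=8ms: DENY
  req#8 t=8ms: DENY
  req#9 t=9ms: DENY
  req#10 t=11ms: ALLOW
  req#11 t=12ms: ALLOW
  req#12 t=14ms: ALLOW
  req#13 t=14ms: ALLOW
  req#14 t=15ms: DENY
  req#15 t=17ms: DENY
  req#16 t=18ms: DENY
  req#17 t=19ms: DENY
  req#18 t=20ms: ALLOW

Answer: AAAADDDDDAAAADDDDA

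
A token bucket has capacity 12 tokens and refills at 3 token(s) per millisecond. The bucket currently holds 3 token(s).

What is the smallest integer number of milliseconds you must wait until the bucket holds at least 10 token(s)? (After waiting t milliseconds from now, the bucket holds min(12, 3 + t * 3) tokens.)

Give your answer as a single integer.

Answer: 3

Derivation:
Need 3 + t * 3 >= 10, so t >= 7/3.
Smallest integer t = ceil(7/3) = 3.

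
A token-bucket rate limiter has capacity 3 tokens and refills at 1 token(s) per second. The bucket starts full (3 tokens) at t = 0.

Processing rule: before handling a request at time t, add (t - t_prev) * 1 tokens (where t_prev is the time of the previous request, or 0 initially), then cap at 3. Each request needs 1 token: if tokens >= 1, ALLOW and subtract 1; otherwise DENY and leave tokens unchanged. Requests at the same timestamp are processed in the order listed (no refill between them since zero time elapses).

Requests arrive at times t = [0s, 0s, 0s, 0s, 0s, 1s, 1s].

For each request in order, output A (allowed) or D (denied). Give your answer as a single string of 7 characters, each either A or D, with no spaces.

Answer: AAADDAD

Derivation:
Simulating step by step:
  req#1 t=0s: ALLOW
  req#2 t=0s: ALLOW
  req#3 t=0s: ALLOW
  req#4 t=0s: DENY
  req#5 t=0s: DENY
  req#6 t=1s: ALLOW
  req#7 t=1s: DENY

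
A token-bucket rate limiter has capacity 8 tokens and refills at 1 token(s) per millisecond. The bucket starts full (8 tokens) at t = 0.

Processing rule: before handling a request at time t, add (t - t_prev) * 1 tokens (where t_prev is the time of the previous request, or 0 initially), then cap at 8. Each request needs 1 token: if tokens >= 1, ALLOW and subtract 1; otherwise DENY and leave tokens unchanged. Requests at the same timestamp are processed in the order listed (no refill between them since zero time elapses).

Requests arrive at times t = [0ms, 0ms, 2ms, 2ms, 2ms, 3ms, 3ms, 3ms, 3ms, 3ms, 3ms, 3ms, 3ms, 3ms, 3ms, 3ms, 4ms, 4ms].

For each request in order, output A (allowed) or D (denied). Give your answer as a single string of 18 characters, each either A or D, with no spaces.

Simulating step by step:
  req#1 t=0ms: ALLOW
  req#2 t=0ms: ALLOW
  req#3 t=2ms: ALLOW
  req#4 t=2ms: ALLOW
  req#5 t=2ms: ALLOW
  req#6 t=3ms: ALLOW
  req#7 t=3ms: ALLOW
  req#8 t=3ms: ALLOW
  req#9 t=3ms: ALLOW
  req#10 t=3ms: ALLOW
  req#11 t=3ms: ALLOW
  req#12 t=3ms: DENY
  req#13 t=3ms: DENY
  req#14 t=3ms: DENY
  req#15 t=3ms: DENY
  req#16 t=3ms: DENY
  req#17 t=4ms: ALLOW
  req#18 t=4ms: DENY

Answer: AAAAAAAAAAADDDDDAD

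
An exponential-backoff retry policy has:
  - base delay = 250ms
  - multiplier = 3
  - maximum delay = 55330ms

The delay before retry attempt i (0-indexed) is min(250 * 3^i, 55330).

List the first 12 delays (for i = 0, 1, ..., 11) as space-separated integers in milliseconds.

Computing each delay:
  i=0: min(250*3^0, 55330) = 250
  i=1: min(250*3^1, 55330) = 750
  i=2: min(250*3^2, 55330) = 2250
  i=3: min(250*3^3, 55330) = 6750
  i=4: min(250*3^4, 55330) = 20250
  i=5: min(250*3^5, 55330) = 55330
  i=6: min(250*3^6, 55330) = 55330
  i=7: min(250*3^7, 55330) = 55330
  i=8: min(250*3^8, 55330) = 55330
  i=9: min(250*3^9, 55330) = 55330
  i=10: min(250*3^10, 55330) = 55330
  i=11: min(250*3^11, 55330) = 55330

Answer: 250 750 2250 6750 20250 55330 55330 55330 55330 55330 55330 55330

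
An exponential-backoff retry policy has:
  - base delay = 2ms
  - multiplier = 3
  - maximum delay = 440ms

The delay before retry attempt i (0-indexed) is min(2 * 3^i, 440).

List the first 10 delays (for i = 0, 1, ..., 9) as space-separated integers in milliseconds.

Answer: 2 6 18 54 162 440 440 440 440 440

Derivation:
Computing each delay:
  i=0: min(2*3^0, 440) = 2
  i=1: min(2*3^1, 440) = 6
  i=2: min(2*3^2, 440) = 18
  i=3: min(2*3^3, 440) = 54
  i=4: min(2*3^4, 440) = 162
  i=5: min(2*3^5, 440) = 440
  i=6: min(2*3^6, 440) = 440
  i=7: min(2*3^7, 440) = 440
  i=8: min(2*3^8, 440) = 440
  i=9: min(2*3^9, 440) = 440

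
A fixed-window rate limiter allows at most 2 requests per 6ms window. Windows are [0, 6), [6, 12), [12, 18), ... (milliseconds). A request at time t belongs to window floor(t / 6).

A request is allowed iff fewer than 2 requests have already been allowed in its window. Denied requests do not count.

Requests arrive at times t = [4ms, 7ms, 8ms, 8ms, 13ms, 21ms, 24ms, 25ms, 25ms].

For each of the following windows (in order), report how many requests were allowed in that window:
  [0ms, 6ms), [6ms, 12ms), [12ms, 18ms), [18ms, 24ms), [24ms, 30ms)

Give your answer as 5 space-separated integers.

Processing requests:
  req#1 t=4ms (window 0): ALLOW
  req#2 t=7ms (window 1): ALLOW
  req#3 t=8ms (window 1): ALLOW
  req#4 t=8ms (window 1): DENY
  req#5 t=13ms (window 2): ALLOW
  req#6 t=21ms (window 3): ALLOW
  req#7 t=24ms (window 4): ALLOW
  req#8 t=25ms (window 4): ALLOW
  req#9 t=25ms (window 4): DENY

Allowed counts by window: 1 2 1 1 2

Answer: 1 2 1 1 2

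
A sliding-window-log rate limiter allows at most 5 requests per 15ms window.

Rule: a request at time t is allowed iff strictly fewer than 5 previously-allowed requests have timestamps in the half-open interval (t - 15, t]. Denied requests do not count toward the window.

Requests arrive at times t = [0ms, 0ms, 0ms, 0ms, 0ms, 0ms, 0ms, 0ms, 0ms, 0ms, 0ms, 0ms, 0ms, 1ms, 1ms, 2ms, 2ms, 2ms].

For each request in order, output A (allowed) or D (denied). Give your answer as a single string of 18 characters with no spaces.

Tracking allowed requests in the window:
  req#1 t=0ms: ALLOW
  req#2 t=0ms: ALLOW
  req#3 t=0ms: ALLOW
  req#4 t=0ms: ALLOW
  req#5 t=0ms: ALLOW
  req#6 t=0ms: DENY
  req#7 t=0ms: DENY
  req#8 t=0ms: DENY
  req#9 t=0ms: DENY
  req#10 t=0ms: DENY
  req#11 t=0ms: DENY
  req#12 t=0ms: DENY
  req#13 t=0ms: DENY
  req#14 t=1ms: DENY
  req#15 t=1ms: DENY
  req#16 t=2ms: DENY
  req#17 t=2ms: DENY
  req#18 t=2ms: DENY

Answer: AAAAADDDDDDDDDDDDD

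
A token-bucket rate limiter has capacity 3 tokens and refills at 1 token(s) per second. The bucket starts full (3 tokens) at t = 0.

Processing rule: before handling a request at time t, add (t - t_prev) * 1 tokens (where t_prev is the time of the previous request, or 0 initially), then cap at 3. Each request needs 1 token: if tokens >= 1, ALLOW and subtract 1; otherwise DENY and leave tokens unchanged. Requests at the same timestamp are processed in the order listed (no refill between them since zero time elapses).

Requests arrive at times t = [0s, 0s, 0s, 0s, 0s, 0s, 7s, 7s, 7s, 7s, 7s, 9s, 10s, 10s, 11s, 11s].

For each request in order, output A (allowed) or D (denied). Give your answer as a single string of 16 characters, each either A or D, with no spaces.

Simulating step by step:
  req#1 t=0s: ALLOW
  req#2 t=0s: ALLOW
  req#3 t=0s: ALLOW
  req#4 t=0s: DENY
  req#5 t=0s: DENY
  req#6 t=0s: DENY
  req#7 t=7s: ALLOW
  req#8 t=7s: ALLOW
  req#9 t=7s: ALLOW
  req#10 t=7s: DENY
  req#11 t=7s: DENY
  req#12 t=9s: ALLOW
  req#13 t=10s: ALLOW
  req#14 t=10s: ALLOW
  req#15 t=11s: ALLOW
  req#16 t=11s: DENY

Answer: AAADDDAAADDAAAAD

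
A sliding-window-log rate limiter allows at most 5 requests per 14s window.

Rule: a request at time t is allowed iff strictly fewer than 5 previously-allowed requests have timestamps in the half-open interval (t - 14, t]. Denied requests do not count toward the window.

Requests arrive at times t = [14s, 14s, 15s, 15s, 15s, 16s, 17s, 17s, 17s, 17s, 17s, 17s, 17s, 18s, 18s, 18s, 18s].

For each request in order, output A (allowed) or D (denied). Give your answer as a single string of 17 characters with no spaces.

Answer: AAAAADDDDDDDDDDDD

Derivation:
Tracking allowed requests in the window:
  req#1 t=14s: ALLOW
  req#2 t=14s: ALLOW
  req#3 t=15s: ALLOW
  req#4 t=15s: ALLOW
  req#5 t=15s: ALLOW
  req#6 t=16s: DENY
  req#7 t=17s: DENY
  req#8 t=17s: DENY
  req#9 t=17s: DENY
  req#10 t=17s: DENY
  req#11 t=17s: DENY
  req#12 t=17s: DENY
  req#13 t=17s: DENY
  req#14 t=18s: DENY
  req#15 t=18s: DENY
  req#16 t=18s: DENY
  req#17 t=18s: DENY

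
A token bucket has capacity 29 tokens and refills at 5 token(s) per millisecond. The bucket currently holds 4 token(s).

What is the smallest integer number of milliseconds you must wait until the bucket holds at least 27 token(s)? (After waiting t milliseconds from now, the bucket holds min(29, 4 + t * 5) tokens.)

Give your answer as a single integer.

Need 4 + t * 5 >= 27, so t >= 23/5.
Smallest integer t = ceil(23/5) = 5.

Answer: 5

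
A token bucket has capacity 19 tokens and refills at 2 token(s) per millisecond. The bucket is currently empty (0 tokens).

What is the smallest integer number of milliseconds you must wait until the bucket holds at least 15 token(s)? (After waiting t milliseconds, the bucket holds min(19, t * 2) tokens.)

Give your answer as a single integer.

Answer: 8

Derivation:
Need t * 2 >= 15, so t >= 15/2.
Smallest integer t = ceil(15/2) = 8.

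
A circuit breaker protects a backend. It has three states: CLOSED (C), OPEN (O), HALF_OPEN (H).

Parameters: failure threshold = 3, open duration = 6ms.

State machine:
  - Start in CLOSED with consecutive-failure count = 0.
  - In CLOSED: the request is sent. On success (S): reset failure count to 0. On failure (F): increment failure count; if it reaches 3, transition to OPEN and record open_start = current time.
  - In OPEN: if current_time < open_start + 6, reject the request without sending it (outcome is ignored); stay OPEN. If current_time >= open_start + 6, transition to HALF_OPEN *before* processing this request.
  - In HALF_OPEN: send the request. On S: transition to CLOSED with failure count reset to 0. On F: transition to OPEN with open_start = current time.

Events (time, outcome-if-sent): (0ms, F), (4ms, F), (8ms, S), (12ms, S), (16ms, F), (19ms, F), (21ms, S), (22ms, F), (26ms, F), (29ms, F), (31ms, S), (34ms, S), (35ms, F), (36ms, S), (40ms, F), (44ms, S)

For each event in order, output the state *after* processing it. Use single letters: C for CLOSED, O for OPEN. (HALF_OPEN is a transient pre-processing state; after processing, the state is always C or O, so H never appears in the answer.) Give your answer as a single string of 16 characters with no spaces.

State after each event:
  event#1 t=0ms outcome=F: state=CLOSED
  event#2 t=4ms outcome=F: state=CLOSED
  event#3 t=8ms outcome=S: state=CLOSED
  event#4 t=12ms outcome=S: state=CLOSED
  event#5 t=16ms outcome=F: state=CLOSED
  event#6 t=19ms outcome=F: state=CLOSED
  event#7 t=21ms outcome=S: state=CLOSED
  event#8 t=22ms outcome=F: state=CLOSED
  event#9 t=26ms outcome=F: state=CLOSED
  event#10 t=29ms outcome=F: state=OPEN
  event#11 t=31ms outcome=S: state=OPEN
  event#12 t=34ms outcome=S: state=OPEN
  event#13 t=35ms outcome=F: state=OPEN
  event#14 t=36ms outcome=S: state=OPEN
  event#15 t=40ms outcome=F: state=OPEN
  event#16 t=44ms outcome=S: state=CLOSED

Answer: CCCCCCCCCOOOOOOC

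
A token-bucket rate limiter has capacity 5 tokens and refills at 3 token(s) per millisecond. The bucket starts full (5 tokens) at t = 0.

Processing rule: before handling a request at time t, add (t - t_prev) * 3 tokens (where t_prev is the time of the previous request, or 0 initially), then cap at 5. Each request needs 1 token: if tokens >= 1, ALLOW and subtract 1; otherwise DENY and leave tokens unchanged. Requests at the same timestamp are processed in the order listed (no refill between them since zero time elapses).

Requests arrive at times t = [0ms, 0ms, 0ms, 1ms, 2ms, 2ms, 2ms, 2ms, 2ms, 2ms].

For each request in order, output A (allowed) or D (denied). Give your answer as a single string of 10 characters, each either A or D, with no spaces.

Simulating step by step:
  req#1 t=0ms: ALLOW
  req#2 t=0ms: ALLOW
  req#3 t=0ms: ALLOW
  req#4 t=1ms: ALLOW
  req#5 t=2ms: ALLOW
  req#6 t=2ms: ALLOW
  req#7 t=2ms: ALLOW
  req#8 t=2ms: ALLOW
  req#9 t=2ms: ALLOW
  req#10 t=2ms: DENY

Answer: AAAAAAAAAD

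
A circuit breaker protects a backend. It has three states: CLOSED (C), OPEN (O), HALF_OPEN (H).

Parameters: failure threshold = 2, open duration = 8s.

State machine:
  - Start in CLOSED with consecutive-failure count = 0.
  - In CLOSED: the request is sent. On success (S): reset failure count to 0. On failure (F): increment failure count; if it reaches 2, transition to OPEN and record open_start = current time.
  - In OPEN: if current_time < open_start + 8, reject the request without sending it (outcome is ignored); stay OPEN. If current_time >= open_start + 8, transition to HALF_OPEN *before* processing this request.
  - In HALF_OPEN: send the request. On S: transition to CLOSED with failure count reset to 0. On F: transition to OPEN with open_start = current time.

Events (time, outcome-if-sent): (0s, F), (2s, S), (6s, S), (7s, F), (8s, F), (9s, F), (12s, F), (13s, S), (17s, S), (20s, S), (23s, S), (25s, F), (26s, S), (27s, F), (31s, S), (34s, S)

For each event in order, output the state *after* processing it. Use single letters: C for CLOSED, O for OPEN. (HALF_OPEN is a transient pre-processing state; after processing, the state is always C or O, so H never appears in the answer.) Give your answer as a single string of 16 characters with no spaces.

Answer: CCCCOOOOCCCCCCCC

Derivation:
State after each event:
  event#1 t=0s outcome=F: state=CLOSED
  event#2 t=2s outcome=S: state=CLOSED
  event#3 t=6s outcome=S: state=CLOSED
  event#4 t=7s outcome=F: state=CLOSED
  event#5 t=8s outcome=F: state=OPEN
  event#6 t=9s outcome=F: state=OPEN
  event#7 t=12s outcome=F: state=OPEN
  event#8 t=13s outcome=S: state=OPEN
  event#9 t=17s outcome=S: state=CLOSED
  event#10 t=20s outcome=S: state=CLOSED
  event#11 t=23s outcome=S: state=CLOSED
  event#12 t=25s outcome=F: state=CLOSED
  event#13 t=26s outcome=S: state=CLOSED
  event#14 t=27s outcome=F: state=CLOSED
  event#15 t=31s outcome=S: state=CLOSED
  event#16 t=34s outcome=S: state=CLOSED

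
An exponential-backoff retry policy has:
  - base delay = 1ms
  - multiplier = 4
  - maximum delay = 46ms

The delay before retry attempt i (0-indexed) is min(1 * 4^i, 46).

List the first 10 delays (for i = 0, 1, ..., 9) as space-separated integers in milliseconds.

Answer: 1 4 16 46 46 46 46 46 46 46

Derivation:
Computing each delay:
  i=0: min(1*4^0, 46) = 1
  i=1: min(1*4^1, 46) = 4
  i=2: min(1*4^2, 46) = 16
  i=3: min(1*4^3, 46) = 46
  i=4: min(1*4^4, 46) = 46
  i=5: min(1*4^5, 46) = 46
  i=6: min(1*4^6, 46) = 46
  i=7: min(1*4^7, 46) = 46
  i=8: min(1*4^8, 46) = 46
  i=9: min(1*4^9, 46) = 46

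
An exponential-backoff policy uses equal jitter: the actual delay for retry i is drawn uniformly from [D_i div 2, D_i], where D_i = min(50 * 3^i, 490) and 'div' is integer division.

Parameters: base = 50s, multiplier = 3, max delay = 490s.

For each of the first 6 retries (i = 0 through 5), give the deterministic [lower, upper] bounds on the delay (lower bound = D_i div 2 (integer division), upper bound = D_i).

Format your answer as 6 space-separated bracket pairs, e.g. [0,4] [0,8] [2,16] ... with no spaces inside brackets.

Computing bounds per retry:
  i=0: D_i=min(50*3^0,490)=50, bounds=[25,50]
  i=1: D_i=min(50*3^1,490)=150, bounds=[75,150]
  i=2: D_i=min(50*3^2,490)=450, bounds=[225,450]
  i=3: D_i=min(50*3^3,490)=490, bounds=[245,490]
  i=4: D_i=min(50*3^4,490)=490, bounds=[245,490]
  i=5: D_i=min(50*3^5,490)=490, bounds=[245,490]

Answer: [25,50] [75,150] [225,450] [245,490] [245,490] [245,490]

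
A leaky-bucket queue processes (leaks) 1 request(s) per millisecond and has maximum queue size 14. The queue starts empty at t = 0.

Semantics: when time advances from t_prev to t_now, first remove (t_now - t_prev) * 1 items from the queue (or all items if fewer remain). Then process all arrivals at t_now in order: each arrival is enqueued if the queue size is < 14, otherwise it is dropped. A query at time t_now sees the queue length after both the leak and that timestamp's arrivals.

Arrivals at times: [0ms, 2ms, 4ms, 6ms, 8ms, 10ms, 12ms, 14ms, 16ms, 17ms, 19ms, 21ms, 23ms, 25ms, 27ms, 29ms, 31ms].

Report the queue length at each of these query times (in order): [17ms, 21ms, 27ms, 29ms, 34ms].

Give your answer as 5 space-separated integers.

Queue lengths at query times:
  query t=17ms: backlog = 1
  query t=21ms: backlog = 1
  query t=27ms: backlog = 1
  query t=29ms: backlog = 1
  query t=34ms: backlog = 0

Answer: 1 1 1 1 0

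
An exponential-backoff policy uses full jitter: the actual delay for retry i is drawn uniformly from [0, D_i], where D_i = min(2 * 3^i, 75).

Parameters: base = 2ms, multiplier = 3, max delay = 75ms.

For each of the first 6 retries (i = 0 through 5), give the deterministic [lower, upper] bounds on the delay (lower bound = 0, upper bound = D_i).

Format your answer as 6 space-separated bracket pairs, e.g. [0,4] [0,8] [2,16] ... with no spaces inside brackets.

Answer: [0,2] [0,6] [0,18] [0,54] [0,75] [0,75]

Derivation:
Computing bounds per retry:
  i=0: D_i=min(2*3^0,75)=2, bounds=[0,2]
  i=1: D_i=min(2*3^1,75)=6, bounds=[0,6]
  i=2: D_i=min(2*3^2,75)=18, bounds=[0,18]
  i=3: D_i=min(2*3^3,75)=54, bounds=[0,54]
  i=4: D_i=min(2*3^4,75)=75, bounds=[0,75]
  i=5: D_i=min(2*3^5,75)=75, bounds=[0,75]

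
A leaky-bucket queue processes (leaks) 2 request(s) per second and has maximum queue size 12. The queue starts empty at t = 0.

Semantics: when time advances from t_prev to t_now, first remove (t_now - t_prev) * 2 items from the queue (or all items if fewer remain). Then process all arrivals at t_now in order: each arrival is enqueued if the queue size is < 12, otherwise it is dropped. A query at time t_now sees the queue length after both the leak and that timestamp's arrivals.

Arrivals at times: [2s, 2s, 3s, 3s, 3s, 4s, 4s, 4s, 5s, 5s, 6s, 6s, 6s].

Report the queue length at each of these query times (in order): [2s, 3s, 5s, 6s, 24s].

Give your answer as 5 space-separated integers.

Queue lengths at query times:
  query t=2s: backlog = 2
  query t=3s: backlog = 3
  query t=5s: backlog = 4
  query t=6s: backlog = 5
  query t=24s: backlog = 0

Answer: 2 3 4 5 0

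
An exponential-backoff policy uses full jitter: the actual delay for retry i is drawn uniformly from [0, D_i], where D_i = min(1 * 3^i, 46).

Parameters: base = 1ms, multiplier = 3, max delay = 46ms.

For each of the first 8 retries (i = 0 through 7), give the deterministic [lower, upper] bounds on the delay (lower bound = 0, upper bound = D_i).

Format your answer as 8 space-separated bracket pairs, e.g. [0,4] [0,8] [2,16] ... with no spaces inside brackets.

Computing bounds per retry:
  i=0: D_i=min(1*3^0,46)=1, bounds=[0,1]
  i=1: D_i=min(1*3^1,46)=3, bounds=[0,3]
  i=2: D_i=min(1*3^2,46)=9, bounds=[0,9]
  i=3: D_i=min(1*3^3,46)=27, bounds=[0,27]
  i=4: D_i=min(1*3^4,46)=46, bounds=[0,46]
  i=5: D_i=min(1*3^5,46)=46, bounds=[0,46]
  i=6: D_i=min(1*3^6,46)=46, bounds=[0,46]
  i=7: D_i=min(1*3^7,46)=46, bounds=[0,46]

Answer: [0,1] [0,3] [0,9] [0,27] [0,46] [0,46] [0,46] [0,46]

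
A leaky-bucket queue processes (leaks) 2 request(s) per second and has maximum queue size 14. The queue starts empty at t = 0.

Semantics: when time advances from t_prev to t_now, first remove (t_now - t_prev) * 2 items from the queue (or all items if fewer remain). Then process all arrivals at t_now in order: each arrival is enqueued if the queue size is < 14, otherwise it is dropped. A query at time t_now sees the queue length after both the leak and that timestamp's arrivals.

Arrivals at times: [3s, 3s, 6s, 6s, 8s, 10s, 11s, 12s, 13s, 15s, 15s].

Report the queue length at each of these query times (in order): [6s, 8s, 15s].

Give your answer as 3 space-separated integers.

Queue lengths at query times:
  query t=6s: backlog = 2
  query t=8s: backlog = 1
  query t=15s: backlog = 2

Answer: 2 1 2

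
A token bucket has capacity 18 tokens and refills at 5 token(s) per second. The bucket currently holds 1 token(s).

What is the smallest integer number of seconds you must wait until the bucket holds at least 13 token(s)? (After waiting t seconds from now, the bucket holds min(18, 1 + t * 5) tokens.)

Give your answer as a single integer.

Need 1 + t * 5 >= 13, so t >= 12/5.
Smallest integer t = ceil(12/5) = 3.

Answer: 3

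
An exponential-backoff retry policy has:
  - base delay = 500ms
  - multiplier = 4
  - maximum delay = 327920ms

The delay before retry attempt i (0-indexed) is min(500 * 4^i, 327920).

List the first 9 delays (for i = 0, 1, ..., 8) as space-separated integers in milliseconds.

Answer: 500 2000 8000 32000 128000 327920 327920 327920 327920

Derivation:
Computing each delay:
  i=0: min(500*4^0, 327920) = 500
  i=1: min(500*4^1, 327920) = 2000
  i=2: min(500*4^2, 327920) = 8000
  i=3: min(500*4^3, 327920) = 32000
  i=4: min(500*4^4, 327920) = 128000
  i=5: min(500*4^5, 327920) = 327920
  i=6: min(500*4^6, 327920) = 327920
  i=7: min(500*4^7, 327920) = 327920
  i=8: min(500*4^8, 327920) = 327920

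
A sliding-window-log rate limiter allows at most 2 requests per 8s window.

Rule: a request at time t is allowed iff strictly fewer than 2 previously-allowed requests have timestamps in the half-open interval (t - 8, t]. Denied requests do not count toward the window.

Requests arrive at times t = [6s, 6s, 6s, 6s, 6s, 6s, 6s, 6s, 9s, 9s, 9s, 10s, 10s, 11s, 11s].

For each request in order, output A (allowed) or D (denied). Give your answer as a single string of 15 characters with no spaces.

Answer: AADDDDDDDDDDDDD

Derivation:
Tracking allowed requests in the window:
  req#1 t=6s: ALLOW
  req#2 t=6s: ALLOW
  req#3 t=6s: DENY
  req#4 t=6s: DENY
  req#5 t=6s: DENY
  req#6 t=6s: DENY
  req#7 t=6s: DENY
  req#8 t=6s: DENY
  req#9 t=9s: DENY
  req#10 t=9s: DENY
  req#11 t=9s: DENY
  req#12 t=10s: DENY
  req#13 t=10s: DENY
  req#14 t=11s: DENY
  req#15 t=11s: DENY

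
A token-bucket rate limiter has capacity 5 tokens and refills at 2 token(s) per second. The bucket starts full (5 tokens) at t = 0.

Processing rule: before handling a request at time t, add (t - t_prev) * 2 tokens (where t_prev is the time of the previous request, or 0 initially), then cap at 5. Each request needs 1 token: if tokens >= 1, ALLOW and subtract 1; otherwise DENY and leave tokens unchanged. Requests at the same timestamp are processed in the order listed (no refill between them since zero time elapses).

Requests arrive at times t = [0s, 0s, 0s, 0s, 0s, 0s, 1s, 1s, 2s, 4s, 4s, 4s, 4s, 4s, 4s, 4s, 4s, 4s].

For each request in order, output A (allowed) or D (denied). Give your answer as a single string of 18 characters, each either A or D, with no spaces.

Simulating step by step:
  req#1 t=0s: ALLOW
  req#2 t=0s: ALLOW
  req#3 t=0s: ALLOW
  req#4 t=0s: ALLOW
  req#5 t=0s: ALLOW
  req#6 t=0s: DENY
  req#7 t=1s: ALLOW
  req#8 t=1s: ALLOW
  req#9 t=2s: ALLOW
  req#10 t=4s: ALLOW
  req#11 t=4s: ALLOW
  req#12 t=4s: ALLOW
  req#13 t=4s: ALLOW
  req#14 t=4s: ALLOW
  req#15 t=4s: DENY
  req#16 t=4s: DENY
  req#17 t=4s: DENY
  req#18 t=4s: DENY

Answer: AAAAADAAAAAAAADDDD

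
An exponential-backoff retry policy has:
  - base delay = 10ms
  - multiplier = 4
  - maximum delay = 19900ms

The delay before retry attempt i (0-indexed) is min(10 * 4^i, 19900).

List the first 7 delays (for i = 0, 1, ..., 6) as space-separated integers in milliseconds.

Computing each delay:
  i=0: min(10*4^0, 19900) = 10
  i=1: min(10*4^1, 19900) = 40
  i=2: min(10*4^2, 19900) = 160
  i=3: min(10*4^3, 19900) = 640
  i=4: min(10*4^4, 19900) = 2560
  i=5: min(10*4^5, 19900) = 10240
  i=6: min(10*4^6, 19900) = 19900

Answer: 10 40 160 640 2560 10240 19900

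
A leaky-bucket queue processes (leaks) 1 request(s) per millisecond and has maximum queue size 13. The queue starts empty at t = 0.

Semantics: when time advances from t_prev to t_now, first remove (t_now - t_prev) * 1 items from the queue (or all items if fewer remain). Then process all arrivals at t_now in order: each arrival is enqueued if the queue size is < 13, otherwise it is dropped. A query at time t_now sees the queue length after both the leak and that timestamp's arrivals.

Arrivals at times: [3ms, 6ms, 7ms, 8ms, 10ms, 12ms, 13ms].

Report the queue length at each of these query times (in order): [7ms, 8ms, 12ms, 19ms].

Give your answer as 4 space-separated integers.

Answer: 1 1 1 0

Derivation:
Queue lengths at query times:
  query t=7ms: backlog = 1
  query t=8ms: backlog = 1
  query t=12ms: backlog = 1
  query t=19ms: backlog = 0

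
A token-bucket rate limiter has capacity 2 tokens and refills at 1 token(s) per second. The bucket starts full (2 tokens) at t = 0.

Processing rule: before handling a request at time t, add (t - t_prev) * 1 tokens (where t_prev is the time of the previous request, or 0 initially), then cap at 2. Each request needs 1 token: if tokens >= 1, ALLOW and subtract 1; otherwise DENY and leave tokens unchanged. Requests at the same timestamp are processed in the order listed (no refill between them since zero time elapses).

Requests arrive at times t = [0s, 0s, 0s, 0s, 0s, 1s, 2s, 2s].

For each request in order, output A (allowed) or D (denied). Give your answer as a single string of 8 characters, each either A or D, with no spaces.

Simulating step by step:
  req#1 t=0s: ALLOW
  req#2 t=0s: ALLOW
  req#3 t=0s: DENY
  req#4 t=0s: DENY
  req#5 t=0s: DENY
  req#6 t=1s: ALLOW
  req#7 t=2s: ALLOW
  req#8 t=2s: DENY

Answer: AADDDAAD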